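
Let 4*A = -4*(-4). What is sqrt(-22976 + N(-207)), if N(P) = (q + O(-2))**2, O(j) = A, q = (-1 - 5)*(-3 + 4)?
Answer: 2*I*sqrt(5743) ≈ 151.57*I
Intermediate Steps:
q = -6 (q = -6*1 = -6)
A = 4 (A = (-4*(-4))/4 = (1/4)*16 = 4)
O(j) = 4
N(P) = 4 (N(P) = (-6 + 4)**2 = (-2)**2 = 4)
sqrt(-22976 + N(-207)) = sqrt(-22976 + 4) = sqrt(-22972) = 2*I*sqrt(5743)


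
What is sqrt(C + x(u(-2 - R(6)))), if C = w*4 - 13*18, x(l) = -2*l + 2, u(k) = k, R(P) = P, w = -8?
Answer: 2*I*sqrt(62) ≈ 15.748*I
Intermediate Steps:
x(l) = 2 - 2*l
C = -266 (C = -8*4 - 13*18 = -32 - 234 = -266)
sqrt(C + x(u(-2 - R(6)))) = sqrt(-266 + (2 - 2*(-2 - 1*6))) = sqrt(-266 + (2 - 2*(-2 - 6))) = sqrt(-266 + (2 - 2*(-8))) = sqrt(-266 + (2 + 16)) = sqrt(-266 + 18) = sqrt(-248) = 2*I*sqrt(62)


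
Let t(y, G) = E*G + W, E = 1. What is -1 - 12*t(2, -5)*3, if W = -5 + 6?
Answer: 143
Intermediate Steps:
W = 1
t(y, G) = 1 + G (t(y, G) = 1*G + 1 = G + 1 = 1 + G)
-1 - 12*t(2, -5)*3 = -1 - 12*(1 - 5)*3 = -1 - (-48)*3 = -1 - 12*(-12) = -1 + 144 = 143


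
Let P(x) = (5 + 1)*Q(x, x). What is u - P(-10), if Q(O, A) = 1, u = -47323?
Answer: -47329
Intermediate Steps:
P(x) = 6 (P(x) = (5 + 1)*1 = 6*1 = 6)
u - P(-10) = -47323 - 1*6 = -47323 - 6 = -47329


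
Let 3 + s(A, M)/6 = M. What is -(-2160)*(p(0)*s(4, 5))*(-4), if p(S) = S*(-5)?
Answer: 0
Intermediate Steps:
s(A, M) = -18 + 6*M
p(S) = -5*S
-(-2160)*(p(0)*s(4, 5))*(-4) = -(-2160)*((-5*0)*(-18 + 6*5))*(-4) = -(-2160)*(0*(-18 + 30))*(-4) = -(-2160)*(0*12)*(-4) = -(-2160)*0*(-4) = -(-2160)*0 = -240*0 = 0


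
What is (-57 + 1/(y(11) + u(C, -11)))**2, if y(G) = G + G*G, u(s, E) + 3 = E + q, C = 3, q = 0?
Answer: 45225625/13924 ≈ 3248.0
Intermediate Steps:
u(s, E) = -3 + E (u(s, E) = -3 + (E + 0) = -3 + E)
y(G) = G + G**2
(-57 + 1/(y(11) + u(C, -11)))**2 = (-57 + 1/(11*(1 + 11) + (-3 - 11)))**2 = (-57 + 1/(11*12 - 14))**2 = (-57 + 1/(132 - 14))**2 = (-57 + 1/118)**2 = (-6725/118)**2 = 45225625/13924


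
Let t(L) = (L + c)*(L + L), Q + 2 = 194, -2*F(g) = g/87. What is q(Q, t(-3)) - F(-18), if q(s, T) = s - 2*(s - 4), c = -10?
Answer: -5339/29 ≈ -184.10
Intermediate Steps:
F(g) = -g/174 (F(g) = -g/(2*87) = -g/174)
Q = 192 (Q = -2 + 194 = 192)
t(L) = 2*L*(-10 + L) (t(L) = (L - 10)*(L + L) = (-10 + L)*(2*L) = 2*L*(-10 + L))
q(s, T) = 8 - s (q(s, T) = s - 2*(-4 + s) = s - (-8 + 2*s) = s + (8 - 2*s) = 8 - s)
q(Q, t(-3)) - F(-18) = (8 - 1*192) - (-1)*(-18)/174 = (8 - 192) - 1*3/29 = -184 - 3/29 = -5339/29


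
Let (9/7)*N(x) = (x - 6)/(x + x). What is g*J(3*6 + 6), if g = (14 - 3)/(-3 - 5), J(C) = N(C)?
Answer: -77/192 ≈ -0.40104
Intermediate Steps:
N(x) = 7*(-6 + x)/(18*x) (N(x) = 7*((x - 6)/(x + x))/9 = 7*((-6 + x)/((2*x)))/9 = 7*((-6 + x)*(1/(2*x)))/9 = 7*((-6 + x)/(2*x))/9 = 7*(-6 + x)/(18*x))
J(C) = 7*(-6 + C)/(18*C)
g = -11/8 (g = 11/(-8) = 11*(-⅛) = -11/8 ≈ -1.3750)
g*J(3*6 + 6) = -77*(-6 + (3*6 + 6))/(144*(3*6 + 6)) = -77*(-6 + (18 + 6))/(144*(18 + 6)) = -77*(-6 + 24)/(144*24) = -77*18/(144*24) = -11/8*7/24 = -77/192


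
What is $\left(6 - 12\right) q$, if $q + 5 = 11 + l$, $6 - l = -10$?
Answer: $-132$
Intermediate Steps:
$l = 16$ ($l = 6 - -10 = 6 + 10 = 16$)
$q = 22$ ($q = -5 + \left(11 + 16\right) = -5 + 27 = 22$)
$\left(6 - 12\right) q = \left(6 - 12\right) 22 = \left(-6\right) 22 = -132$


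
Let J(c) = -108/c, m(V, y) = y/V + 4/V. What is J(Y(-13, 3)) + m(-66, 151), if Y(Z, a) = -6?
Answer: 1033/66 ≈ 15.652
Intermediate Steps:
m(V, y) = 4/V + y/V
J(Y(-13, 3)) + m(-66, 151) = -108/(-6) + (4 + 151)/(-66) = -108*(-⅙) - 1/66*155 = 18 - 155/66 = 1033/66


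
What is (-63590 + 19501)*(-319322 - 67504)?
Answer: 17054771514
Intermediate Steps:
(-63590 + 19501)*(-319322 - 67504) = -44089*(-386826) = 17054771514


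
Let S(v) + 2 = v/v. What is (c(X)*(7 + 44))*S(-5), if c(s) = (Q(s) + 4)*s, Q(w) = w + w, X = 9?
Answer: -10098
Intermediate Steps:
Q(w) = 2*w
c(s) = s*(4 + 2*s) (c(s) = (2*s + 4)*s = (4 + 2*s)*s = s*(4 + 2*s))
S(v) = -1 (S(v) = -2 + v/v = -2 + 1 = -1)
(c(X)*(7 + 44))*S(-5) = ((2*9*(2 + 9))*(7 + 44))*(-1) = ((2*9*11)*51)*(-1) = (198*51)*(-1) = 10098*(-1) = -10098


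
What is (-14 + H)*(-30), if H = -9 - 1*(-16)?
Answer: 210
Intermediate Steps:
H = 7 (H = -9 + 16 = 7)
(-14 + H)*(-30) = (-14 + 7)*(-30) = -7*(-30) = 210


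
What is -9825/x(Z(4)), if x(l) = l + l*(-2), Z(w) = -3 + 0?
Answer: -3275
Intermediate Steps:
Z(w) = -3
x(l) = -l (x(l) = l - 2*l = -l)
-9825/x(Z(4)) = -9825/((-1*(-3))) = -9825/3 = -9825*⅓ = -3275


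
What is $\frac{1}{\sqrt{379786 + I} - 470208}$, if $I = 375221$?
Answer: $- \frac{156736}{73698269419} - \frac{\sqrt{755007}}{221094808257} \approx -2.1307 \cdot 10^{-6}$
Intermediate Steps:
$\frac{1}{\sqrt{379786 + I} - 470208} = \frac{1}{\sqrt{379786 + 375221} - 470208} = \frac{1}{\sqrt{755007} - 470208} = \frac{1}{-470208 + \sqrt{755007}}$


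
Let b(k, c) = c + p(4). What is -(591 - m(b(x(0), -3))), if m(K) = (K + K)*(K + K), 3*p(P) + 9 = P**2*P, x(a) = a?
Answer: 3145/9 ≈ 349.44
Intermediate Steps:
p(P) = -3 + P**3/3 (p(P) = -3 + (P**2*P)/3 = -3 + P**3/3)
b(k, c) = 55/3 + c (b(k, c) = c + (-3 + (1/3)*4**3) = c + (-3 + (1/3)*64) = c + (-3 + 64/3) = c + 55/3 = 55/3 + c)
m(K) = 4*K**2 (m(K) = (2*K)*(2*K) = 4*K**2)
-(591 - m(b(x(0), -3))) = -(591 - 4*(55/3 - 3)**2) = -(591 - 4*(46/3)**2) = -(591 - 4*2116/9) = -(591 - 1*8464/9) = -(591 - 8464/9) = -1*(-3145/9) = 3145/9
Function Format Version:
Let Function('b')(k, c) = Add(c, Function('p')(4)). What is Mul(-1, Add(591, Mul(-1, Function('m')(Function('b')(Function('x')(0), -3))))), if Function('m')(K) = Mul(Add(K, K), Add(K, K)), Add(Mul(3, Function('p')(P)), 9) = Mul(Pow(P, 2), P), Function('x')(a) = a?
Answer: Rational(3145, 9) ≈ 349.44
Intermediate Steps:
Function('p')(P) = Add(-3, Mul(Rational(1, 3), Pow(P, 3))) (Function('p')(P) = Add(-3, Mul(Rational(1, 3), Mul(Pow(P, 2), P))) = Add(-3, Mul(Rational(1, 3), Pow(P, 3))))
Function('b')(k, c) = Add(Rational(55, 3), c) (Function('b')(k, c) = Add(c, Add(-3, Mul(Rational(1, 3), Pow(4, 3)))) = Add(c, Add(-3, Mul(Rational(1, 3), 64))) = Add(c, Add(-3, Rational(64, 3))) = Add(c, Rational(55, 3)) = Add(Rational(55, 3), c))
Function('m')(K) = Mul(4, Pow(K, 2)) (Function('m')(K) = Mul(Mul(2, K), Mul(2, K)) = Mul(4, Pow(K, 2)))
Mul(-1, Add(591, Mul(-1, Function('m')(Function('b')(Function('x')(0), -3))))) = Mul(-1, Add(591, Mul(-1, Mul(4, Pow(Add(Rational(55, 3), -3), 2))))) = Mul(-1, Add(591, Mul(-1, Mul(4, Pow(Rational(46, 3), 2))))) = Mul(-1, Add(591, Mul(-1, Mul(4, Rational(2116, 9))))) = Mul(-1, Add(591, Mul(-1, Rational(8464, 9)))) = Mul(-1, Add(591, Rational(-8464, 9))) = Mul(-1, Rational(-3145, 9)) = Rational(3145, 9)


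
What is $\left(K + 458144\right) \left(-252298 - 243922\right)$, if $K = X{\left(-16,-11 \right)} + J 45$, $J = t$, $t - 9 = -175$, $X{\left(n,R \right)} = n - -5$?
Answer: $-223627993860$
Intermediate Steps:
$X{\left(n,R \right)} = 5 + n$ ($X{\left(n,R \right)} = n + 5 = 5 + n$)
$t = -166$ ($t = 9 - 175 = -166$)
$J = -166$
$K = -7481$ ($K = \left(5 - 16\right) - 7470 = -11 - 7470 = -7481$)
$\left(K + 458144\right) \left(-252298 - 243922\right) = \left(-7481 + 458144\right) \left(-252298 - 243922\right) = 450663 \left(-496220\right) = -223627993860$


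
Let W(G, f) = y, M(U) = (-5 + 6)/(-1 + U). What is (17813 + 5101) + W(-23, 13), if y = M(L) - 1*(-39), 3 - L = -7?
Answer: 206578/9 ≈ 22953.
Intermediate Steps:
L = 10 (L = 3 - 1*(-7) = 3 + 7 = 10)
M(U) = 1/(-1 + U)
y = 352/9 (y = 1/(-1 + 10) - 1*(-39) = 1/9 + 39 = ⅑ + 39 = 352/9 ≈ 39.111)
W(G, f) = 352/9
(17813 + 5101) + W(-23, 13) = (17813 + 5101) + 352/9 = 22914 + 352/9 = 206578/9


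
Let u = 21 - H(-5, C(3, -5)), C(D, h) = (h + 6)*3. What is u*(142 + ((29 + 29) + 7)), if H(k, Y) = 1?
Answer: 4140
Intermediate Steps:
C(D, h) = 18 + 3*h (C(D, h) = (6 + h)*3 = 18 + 3*h)
u = 20 (u = 21 - 1*1 = 21 - 1 = 20)
u*(142 + ((29 + 29) + 7)) = 20*(142 + ((29 + 29) + 7)) = 20*(142 + (58 + 7)) = 20*(142 + 65) = 20*207 = 4140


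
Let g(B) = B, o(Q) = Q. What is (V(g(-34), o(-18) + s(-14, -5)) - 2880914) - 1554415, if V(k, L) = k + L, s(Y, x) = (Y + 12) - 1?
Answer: -4435384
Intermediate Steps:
s(Y, x) = 11 + Y (s(Y, x) = (12 + Y) - 1 = 11 + Y)
V(k, L) = L + k
(V(g(-34), o(-18) + s(-14, -5)) - 2880914) - 1554415 = (((-18 + (11 - 14)) - 34) - 2880914) - 1554415 = (((-18 - 3) - 34) - 2880914) - 1554415 = ((-21 - 34) - 2880914) - 1554415 = (-55 - 2880914) - 1554415 = -2880969 - 1554415 = -4435384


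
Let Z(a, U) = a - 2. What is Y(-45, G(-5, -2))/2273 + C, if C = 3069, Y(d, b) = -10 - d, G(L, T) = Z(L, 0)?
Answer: 6975872/2273 ≈ 3069.0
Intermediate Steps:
Z(a, U) = -2 + a
G(L, T) = -2 + L
Y(-45, G(-5, -2))/2273 + C = (-10 - 1*(-45))/2273 + 3069 = (-10 + 45)*(1/2273) + 3069 = 35*(1/2273) + 3069 = 35/2273 + 3069 = 6975872/2273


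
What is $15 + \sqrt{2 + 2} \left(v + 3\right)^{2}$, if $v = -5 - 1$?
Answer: $33$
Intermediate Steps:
$v = -6$
$15 + \sqrt{2 + 2} \left(v + 3\right)^{2} = 15 + \sqrt{2 + 2} \left(-6 + 3\right)^{2} = 15 + \sqrt{4} \left(-3\right)^{2} = 15 + 2 \cdot 9 = 15 + 18 = 33$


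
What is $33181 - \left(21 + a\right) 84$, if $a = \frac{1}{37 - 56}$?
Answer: $\frac{597007}{19} \approx 31421.0$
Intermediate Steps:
$a = - \frac{1}{19}$ ($a = \frac{1}{-19} = - \frac{1}{19} \approx -0.052632$)
$33181 - \left(21 + a\right) 84 = 33181 - \left(21 - \frac{1}{19}\right) 84 = 33181 - \frac{398}{19} \cdot 84 = 33181 - \frac{33432}{19} = \frac{597007}{19}$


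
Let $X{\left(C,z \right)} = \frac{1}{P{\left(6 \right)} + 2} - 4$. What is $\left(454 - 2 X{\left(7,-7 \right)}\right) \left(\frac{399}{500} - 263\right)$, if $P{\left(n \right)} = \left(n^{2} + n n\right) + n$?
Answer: $- \frac{2422615379}{20000} \approx -1.2113 \cdot 10^{5}$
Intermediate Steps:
$P{\left(n \right)} = n + 2 n^{2}$ ($P{\left(n \right)} = \left(n^{2} + n^{2}\right) + n = 2 n^{2} + n = n + 2 n^{2}$)
$X{\left(C,z \right)} = - \frac{319}{80}$ ($X{\left(C,z \right)} = \frac{1}{6 \left(1 + 2 \cdot 6\right) + 2} - 4 = \frac{1}{6 \left(1 + 12\right) + 2} - 4 = \frac{1}{6 \cdot 13 + 2} - 4 = \frac{1}{78 + 2} - 4 = \frac{1}{80} - 4 = - \frac{319}{80}$)
$\left(454 - 2 X{\left(7,-7 \right)}\right) \left(\frac{399}{500} - 263\right) = \left(454 - - \frac{319}{40}\right) \left(\frac{399}{500} - 263\right) = \left(454 + \frac{319}{40}\right) \left(399 \cdot \frac{1}{500} - 263\right) = \frac{18479 \left(\frac{399}{500} - 263\right)}{40} = \frac{18479}{40} \left(- \frac{131101}{500}\right) = - \frac{2422615379}{20000}$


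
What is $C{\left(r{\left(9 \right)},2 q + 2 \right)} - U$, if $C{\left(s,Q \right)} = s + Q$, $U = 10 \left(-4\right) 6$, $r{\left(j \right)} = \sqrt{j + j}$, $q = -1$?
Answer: $240 + 3 \sqrt{2} \approx 244.24$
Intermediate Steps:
$r{\left(j \right)} = \sqrt{2} \sqrt{j}$ ($r{\left(j \right)} = \sqrt{2 j} = \sqrt{2} \sqrt{j}$)
$U = -240$ ($U = \left(-40\right) 6 = -240$)
$C{\left(s,Q \right)} = Q + s$
$C{\left(r{\left(9 \right)},2 q + 2 \right)} - U = \left(\left(2 \left(-1\right) + 2\right) + \sqrt{2} \sqrt{9}\right) - -240 = \left(\left(-2 + 2\right) + \sqrt{2} \cdot 3\right) + 240 = \left(0 + 3 \sqrt{2}\right) + 240 = 3 \sqrt{2} + 240 = 240 + 3 \sqrt{2}$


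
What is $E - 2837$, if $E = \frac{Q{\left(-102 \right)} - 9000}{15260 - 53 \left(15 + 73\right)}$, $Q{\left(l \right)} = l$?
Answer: $- \frac{5011659}{1766} \approx -2837.9$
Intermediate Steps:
$E = - \frac{1517}{1766}$ ($E = \frac{-102 - 9000}{15260 - 53 \left(15 + 73\right)} = - \frac{9102}{15260 - 4664} = - \frac{9102}{10596} = \left(-9102\right) \frac{1}{10596} = - \frac{1517}{1766} \approx -0.859$)
$E - 2837 = - \frac{1517}{1766} - 2837 = - \frac{5011659}{1766}$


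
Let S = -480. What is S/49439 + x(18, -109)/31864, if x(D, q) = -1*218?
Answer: -13036211/787662148 ≈ -0.016551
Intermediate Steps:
x(D, q) = -218
S/49439 + x(18, -109)/31864 = -480/49439 - 218/31864 = -480*1/49439 - 218*1/31864 = -480/49439 - 109/15932 = -13036211/787662148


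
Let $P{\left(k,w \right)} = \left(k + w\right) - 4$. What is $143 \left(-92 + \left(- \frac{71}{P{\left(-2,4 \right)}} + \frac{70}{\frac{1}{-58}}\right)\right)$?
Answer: $- \frac{1177319}{2} \approx -5.8866 \cdot 10^{5}$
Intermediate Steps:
$P{\left(k,w \right)} = -4 + k + w$
$143 \left(-92 + \left(- \frac{71}{P{\left(-2,4 \right)}} + \frac{70}{\frac{1}{-58}}\right)\right) = 143 \left(-92 + \left(- \frac{71}{-4 - 2 + 4} + \frac{70}{\frac{1}{-58}}\right)\right) = 143 \left(-92 + \left(- \frac{71}{-2} + \frac{70}{- \frac{1}{58}}\right)\right) = 143 \left(-92 + \left(\left(-71\right) \left(- \frac{1}{2}\right) + 70 \left(-58\right)\right)\right) = 143 \left(-92 + \left(\frac{71}{2} - 4060\right)\right) = 143 \left(-92 - \frac{8049}{2}\right) = 143 \left(- \frac{8233}{2}\right) = - \frac{1177319}{2}$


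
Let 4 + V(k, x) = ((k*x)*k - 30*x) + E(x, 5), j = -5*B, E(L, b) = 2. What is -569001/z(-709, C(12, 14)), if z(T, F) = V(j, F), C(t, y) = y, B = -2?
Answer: -189667/326 ≈ -581.80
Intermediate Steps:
j = 10 (j = -5*(-2) = 10)
V(k, x) = -2 - 30*x + x*k² (V(k, x) = -4 + (((k*x)*k - 30*x) + 2) = -4 + ((x*k² - 30*x) + 2) = -4 + ((-30*x + x*k²) + 2) = -4 + (2 - 30*x + x*k²) = -2 - 30*x + x*k²)
z(T, F) = -2 + 70*F (z(T, F) = -2 - 30*F + F*10² = -2 - 30*F + F*100 = -2 - 30*F + 100*F = -2 + 70*F)
-569001/z(-709, C(12, 14)) = -569001/(-2 + 70*14) = -569001/(-2 + 980) = -569001/978 = -569001*1/978 = -189667/326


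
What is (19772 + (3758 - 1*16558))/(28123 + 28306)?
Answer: 6972/56429 ≈ 0.12355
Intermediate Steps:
(19772 + (3758 - 1*16558))/(28123 + 28306) = (19772 + (3758 - 16558))/56429 = (19772 - 12800)*(1/56429) = 6972*(1/56429) = 6972/56429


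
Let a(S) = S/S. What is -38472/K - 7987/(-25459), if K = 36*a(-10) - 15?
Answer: -6661843/3637 ≈ -1831.7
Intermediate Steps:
a(S) = 1
K = 21 (K = 36*1 - 15 = 36 - 15 = 21)
-38472/K - 7987/(-25459) = -38472/21 - 7987/(-25459) = -38472*1/21 - 7987*(-1/25459) = -1832 + 1141/3637 = -6661843/3637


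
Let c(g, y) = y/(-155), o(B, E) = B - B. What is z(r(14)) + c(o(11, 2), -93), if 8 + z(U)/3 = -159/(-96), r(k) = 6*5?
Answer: -2949/160 ≈ -18.431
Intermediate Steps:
o(B, E) = 0
r(k) = 30
z(U) = -609/32 (z(U) = -24 + 3*(-159/(-96)) = -24 + 3*(-159*(-1/96)) = -24 + 3*(53/32) = -24 + 159/32 = -609/32)
c(g, y) = -y/155 (c(g, y) = y*(-1/155) = -y/155)
z(r(14)) + c(o(11, 2), -93) = -609/32 - 1/155*(-93) = -609/32 + ⅗ = -2949/160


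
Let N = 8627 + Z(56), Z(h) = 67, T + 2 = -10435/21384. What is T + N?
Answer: 185859293/21384 ≈ 8691.5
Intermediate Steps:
T = -53203/21384 (T = -2 - 10435/21384 = -53203/21384 ≈ -2.4880)
N = 8694 (N = 8627 + 67 = 8694)
T + N = -53203/21384 + 8694 = 185859293/21384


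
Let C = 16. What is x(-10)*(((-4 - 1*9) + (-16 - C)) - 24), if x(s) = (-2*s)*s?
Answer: 13800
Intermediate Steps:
x(s) = -2*s²
x(-10)*(((-4 - 1*9) + (-16 - C)) - 24) = (-2*(-10)²)*(((-4 - 1*9) + (-16 - 1*16)) - 24) = (-2*100)*(((-4 - 9) + (-16 - 16)) - 24) = -200*((-13 - 32) - 24) = -200*(-45 - 24) = -200*(-69) = 13800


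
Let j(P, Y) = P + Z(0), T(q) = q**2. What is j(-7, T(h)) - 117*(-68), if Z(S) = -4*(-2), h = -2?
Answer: 7957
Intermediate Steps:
Z(S) = 8
j(P, Y) = 8 + P (j(P, Y) = P + 8 = 8 + P)
j(-7, T(h)) - 117*(-68) = (8 - 7) - 117*(-68) = 1 + 7956 = 7957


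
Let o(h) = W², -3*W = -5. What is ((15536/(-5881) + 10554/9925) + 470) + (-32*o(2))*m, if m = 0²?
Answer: 27341268024/58368925 ≈ 468.42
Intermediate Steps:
m = 0
W = 5/3 (W = -⅓*(-5) = 5/3 ≈ 1.6667)
o(h) = 25/9 (o(h) = (5/3)² = 25/9)
((15536/(-5881) + 10554/9925) + 470) + (-32*o(2))*m = ((15536/(-5881) + 10554/9925) + 470) - 32*25/9*0 = ((15536*(-1/5881) + 10554*(1/9925)) + 470) - 800/9*0 = ((-15536/5881 + 10554/9925) + 470) + 0 = (-92126726/58368925 + 470) + 0 = 27341268024/58368925 + 0 = 27341268024/58368925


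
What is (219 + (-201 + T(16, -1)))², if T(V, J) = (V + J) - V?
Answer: 289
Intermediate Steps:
T(V, J) = J (T(V, J) = (J + V) - V = J)
(219 + (-201 + T(16, -1)))² = (219 + (-201 - 1))² = (219 - 202)² = 17² = 289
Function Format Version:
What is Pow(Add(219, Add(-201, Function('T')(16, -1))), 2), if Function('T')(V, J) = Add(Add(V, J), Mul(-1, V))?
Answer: 289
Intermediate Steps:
Function('T')(V, J) = J (Function('T')(V, J) = Add(Add(J, V), Mul(-1, V)) = J)
Pow(Add(219, Add(-201, Function('T')(16, -1))), 2) = Pow(Add(219, Add(-201, -1)), 2) = Pow(Add(219, -202), 2) = Pow(17, 2) = 289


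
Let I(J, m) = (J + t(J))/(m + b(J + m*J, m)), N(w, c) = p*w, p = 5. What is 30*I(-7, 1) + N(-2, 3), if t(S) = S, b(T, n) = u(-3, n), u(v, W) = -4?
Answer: 130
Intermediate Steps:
b(T, n) = -4
N(w, c) = 5*w
I(J, m) = 2*J/(-4 + m) (I(J, m) = (J + J)/(m - 4) = (2*J)/(-4 + m) = 2*J/(-4 + m))
30*I(-7, 1) + N(-2, 3) = 30*(2*(-7)/(-4 + 1)) + 5*(-2) = 30*(2*(-7)/(-3)) - 10 = 30*(2*(-7)*(-1/3)) - 10 = 30*(14/3) - 10 = 140 - 10 = 130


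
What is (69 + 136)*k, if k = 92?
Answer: 18860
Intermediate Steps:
(69 + 136)*k = (69 + 136)*92 = 205*92 = 18860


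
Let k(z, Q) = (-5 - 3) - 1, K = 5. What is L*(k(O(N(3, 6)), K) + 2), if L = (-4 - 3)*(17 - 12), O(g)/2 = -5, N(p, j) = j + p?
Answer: 245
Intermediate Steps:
O(g) = -10 (O(g) = 2*(-5) = -10)
k(z, Q) = -9 (k(z, Q) = -8 - 1 = -9)
L = -35 (L = -7*5 = -35)
L*(k(O(N(3, 6)), K) + 2) = -35*(-9 + 2) = -35*(-7) = 245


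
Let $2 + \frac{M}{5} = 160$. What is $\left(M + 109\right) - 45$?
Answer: $854$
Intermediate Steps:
$M = 790$ ($M = -10 + 5 \cdot 160 = -10 + 800 = 790$)
$\left(M + 109\right) - 45 = \left(790 + 109\right) - 45 = 899 - 45 = 854$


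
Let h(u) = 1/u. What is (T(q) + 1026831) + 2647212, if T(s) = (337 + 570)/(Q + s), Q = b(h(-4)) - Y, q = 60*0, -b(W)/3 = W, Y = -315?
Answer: 4640319937/1263 ≈ 3.6740e+6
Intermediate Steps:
b(W) = -3*W
q = 0
Q = 1263/4 (Q = -3/(-4) - 1*(-315) = -3*(-¼) + 315 = ¾ + 315 = 1263/4 ≈ 315.75)
T(s) = 907/(1263/4 + s) (T(s) = (337 + 570)/(1263/4 + s) = 907/(1263/4 + s))
(T(q) + 1026831) + 2647212 = (3628/(1263 + 4*0) + 1026831) + 2647212 = (3628/(1263 + 0) + 1026831) + 2647212 = (3628/1263 + 1026831) + 2647212 = 1296891181/1263 + 2647212 = 4640319937/1263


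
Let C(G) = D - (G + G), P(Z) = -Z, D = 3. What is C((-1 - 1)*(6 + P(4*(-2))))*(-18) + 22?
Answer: -1040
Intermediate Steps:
C(G) = 3 - 2*G (C(G) = 3 - (G + G) = 3 - 2*G)
C((-1 - 1)*(6 + P(4*(-2))))*(-18) + 22 = (3 - 2*(-1 - 1)*(6 - 4*(-2)))*(-18) + 22 = (3 - (-4)*(6 - 1*(-8)))*(-18) + 22 = (3 - (-4)*(6 + 8))*(-18) + 22 = (3 - (-4)*14)*(-18) + 22 = (3 - 2*(-28))*(-18) + 22 = (3 + 56)*(-18) + 22 = 59*(-18) + 22 = -1062 + 22 = -1040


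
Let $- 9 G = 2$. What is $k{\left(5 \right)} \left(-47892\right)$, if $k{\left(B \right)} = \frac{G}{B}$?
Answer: $\frac{31928}{15} \approx 2128.5$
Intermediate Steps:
$G = - \frac{2}{9}$ ($G = \left(- \frac{1}{9}\right) 2 = - \frac{2}{9} \approx -0.22222$)
$k{\left(B \right)} = - \frac{2}{9 B}$
$k{\left(5 \right)} \left(-47892\right) = - \frac{2}{9 \cdot 5} \left(-47892\right) = \left(- \frac{2}{9}\right) \frac{1}{5} \left(-47892\right) = \left(- \frac{2}{45}\right) \left(-47892\right) = \frac{31928}{15}$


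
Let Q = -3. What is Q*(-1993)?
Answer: 5979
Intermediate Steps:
Q*(-1993) = -3*(-1993) = 5979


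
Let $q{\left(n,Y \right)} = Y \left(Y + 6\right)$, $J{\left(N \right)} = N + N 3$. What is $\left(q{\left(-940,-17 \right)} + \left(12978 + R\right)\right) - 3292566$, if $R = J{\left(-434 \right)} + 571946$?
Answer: $-2709191$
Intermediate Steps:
$J{\left(N \right)} = 4 N$ ($J{\left(N \right)} = N + 3 N = 4 N$)
$R = 570210$ ($R = 4 \left(-434\right) + 571946 = -1736 + 571946 = 570210$)
$q{\left(n,Y \right)} = Y \left(6 + Y\right)$
$\left(q{\left(-940,-17 \right)} + \left(12978 + R\right)\right) - 3292566 = \left(- 17 \left(6 - 17\right) + \left(12978 + 570210\right)\right) - 3292566 = \left(\left(-17\right) \left(-11\right) + 583188\right) - 3292566 = \left(187 + 583188\right) - 3292566 = 583375 - 3292566 = -2709191$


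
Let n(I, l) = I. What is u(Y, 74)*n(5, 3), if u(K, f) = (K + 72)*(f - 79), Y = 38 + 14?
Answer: -3100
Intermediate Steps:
Y = 52
u(K, f) = (-79 + f)*(72 + K) (u(K, f) = (72 + K)*(-79 + f) = (-79 + f)*(72 + K))
u(Y, 74)*n(5, 3) = (-5688 - 79*52 + 72*74 + 52*74)*5 = (-5688 - 4108 + 5328 + 3848)*5 = -620*5 = -3100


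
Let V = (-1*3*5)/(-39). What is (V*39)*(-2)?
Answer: -30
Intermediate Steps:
V = 5/13 (V = -3*5*(-1/39) = -15*(-1/39) = 5/13 ≈ 0.38462)
(V*39)*(-2) = ((5/13)*39)*(-2) = 15*(-2) = -30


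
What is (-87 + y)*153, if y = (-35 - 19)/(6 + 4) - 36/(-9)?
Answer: -67626/5 ≈ -13525.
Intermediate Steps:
y = -7/5 (y = -54/10 - 36*(-⅑) = -54*⅒ + 4 = -27/5 + 4 = -7/5 ≈ -1.4000)
(-87 + y)*153 = (-87 - 7/5)*153 = -442/5*153 = -67626/5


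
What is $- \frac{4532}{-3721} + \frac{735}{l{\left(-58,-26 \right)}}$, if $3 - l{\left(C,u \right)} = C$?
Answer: $\frac{49367}{3721} \approx 13.267$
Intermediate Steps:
$l{\left(C,u \right)} = 3 - C$
$- \frac{4532}{-3721} + \frac{735}{l{\left(-58,-26 \right)}} = - \frac{4532}{-3721} + \frac{735}{3 - -58} = \left(-4532\right) \left(- \frac{1}{3721}\right) + \frac{735}{3 + 58} = \frac{4532}{3721} + \frac{735}{61} = \frac{49367}{3721}$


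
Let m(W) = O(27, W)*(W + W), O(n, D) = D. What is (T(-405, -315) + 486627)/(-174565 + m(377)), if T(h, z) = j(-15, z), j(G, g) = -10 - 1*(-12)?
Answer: 486629/109693 ≈ 4.4363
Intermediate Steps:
j(G, g) = 2 (j(G, g) = -10 + 12 = 2)
T(h, z) = 2
m(W) = 2*W² (m(W) = W*(W + W) = W*(2*W) = 2*W²)
(T(-405, -315) + 486627)/(-174565 + m(377)) = (2 + 486627)/(-174565 + 2*377²) = 486629/(-174565 + 2*142129) = 486629/(-174565 + 284258) = 486629/109693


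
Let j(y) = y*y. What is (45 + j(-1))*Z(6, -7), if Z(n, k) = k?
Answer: -322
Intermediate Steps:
j(y) = y²
(45 + j(-1))*Z(6, -7) = (45 + (-1)²)*(-7) = (45 + 1)*(-7) = 46*(-7) = -322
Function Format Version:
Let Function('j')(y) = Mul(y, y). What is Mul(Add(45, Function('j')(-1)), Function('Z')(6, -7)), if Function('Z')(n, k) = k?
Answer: -322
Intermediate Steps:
Function('j')(y) = Pow(y, 2)
Mul(Add(45, Function('j')(-1)), Function('Z')(6, -7)) = Mul(Add(45, Pow(-1, 2)), -7) = Mul(Add(45, 1), -7) = Mul(46, -7) = -322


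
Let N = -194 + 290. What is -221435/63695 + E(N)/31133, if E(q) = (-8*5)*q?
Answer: -1427704931/396603287 ≈ -3.5998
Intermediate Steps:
N = 96
E(q) = -40*q
-221435/63695 + E(N)/31133 = -221435/63695 - 40*96/31133 = -221435*1/63695 - 3840*1/31133 = -44287/12739 - 3840/31133 = -1427704931/396603287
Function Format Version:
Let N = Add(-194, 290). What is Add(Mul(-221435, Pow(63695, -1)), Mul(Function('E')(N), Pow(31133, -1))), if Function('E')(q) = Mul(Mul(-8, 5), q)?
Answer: Rational(-1427704931, 396603287) ≈ -3.5998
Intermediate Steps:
N = 96
Function('E')(q) = Mul(-40, q)
Add(Mul(-221435, Pow(63695, -1)), Mul(Function('E')(N), Pow(31133, -1))) = Add(Mul(-221435, Pow(63695, -1)), Mul(Mul(-40, 96), Pow(31133, -1))) = Add(Mul(-221435, Rational(1, 63695)), Mul(-3840, Rational(1, 31133))) = Add(Rational(-44287, 12739), Rational(-3840, 31133)) = Rational(-1427704931, 396603287)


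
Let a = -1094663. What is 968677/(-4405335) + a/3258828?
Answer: -2659702985887/4785409682460 ≈ -0.55579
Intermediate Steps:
968677/(-4405335) + a/3258828 = 968677/(-4405335) - 1094663/3258828 = 968677*(-1/4405335) - 1094663*1/3258828 = -968677/4405335 - 1094663/3258828 = -2659702985887/4785409682460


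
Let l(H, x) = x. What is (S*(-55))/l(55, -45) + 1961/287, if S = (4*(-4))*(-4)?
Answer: 219697/2583 ≈ 85.055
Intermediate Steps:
S = 64 (S = -16*(-4) = 64)
(S*(-55))/l(55, -45) + 1961/287 = (64*(-55))/(-45) + 1961/287 = -3520*(-1/45) + 1961*(1/287) = 704/9 + 1961/287 = 219697/2583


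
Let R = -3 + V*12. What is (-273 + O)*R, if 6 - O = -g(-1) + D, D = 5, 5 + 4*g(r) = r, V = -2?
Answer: 14769/2 ≈ 7384.5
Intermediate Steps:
g(r) = -5/4 + r/4
O = -½ (O = 6 - (-(-5/4 + (¼)*(-1)) + 5) = 6 - (-(-5/4 - ¼) + 5) = 6 - (-1*(-3/2) + 5) = 6 - (3/2 + 5) = 6 - 1*13/2 = 6 - 13/2 = -½ ≈ -0.50000)
R = -27 (R = -3 - 2*12 = -3 - 24 = -27)
(-273 + O)*R = (-273 - ½)*(-27) = -547/2*(-27) = 14769/2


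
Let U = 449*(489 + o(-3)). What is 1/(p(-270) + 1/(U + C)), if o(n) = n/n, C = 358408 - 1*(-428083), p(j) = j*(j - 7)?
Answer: 1006501/75276209791 ≈ 1.3371e-5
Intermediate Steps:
p(j) = j*(-7 + j)
C = 786491 (C = 358408 + 428083 = 786491)
o(n) = 1
U = 220010 (U = 449*(489 + 1) = 449*490 = 220010)
1/(p(-270) + 1/(U + C)) = 1/(-270*(-7 - 270) + 1/(220010 + 786491)) = 1/(-270*(-277) + 1/1006501) = 1/(74790 + 1/1006501) = 1/(75276209791/1006501) = 1006501/75276209791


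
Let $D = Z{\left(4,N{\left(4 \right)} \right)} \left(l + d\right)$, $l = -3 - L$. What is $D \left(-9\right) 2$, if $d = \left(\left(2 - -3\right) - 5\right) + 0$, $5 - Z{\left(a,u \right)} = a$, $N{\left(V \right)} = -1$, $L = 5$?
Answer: $144$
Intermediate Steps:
$Z{\left(a,u \right)} = 5 - a$
$d = 0$ ($d = \left(\left(2 + 3\right) - 5\right) + 0 = \left(5 - 5\right) + 0 = 0 + 0 = 0$)
$l = -8$ ($l = -3 - 5 = -8$)
$D = -8$ ($D = \left(5 - 4\right) \left(-8 + 0\right) = \left(5 - 4\right) \left(-8\right) = 1 \left(-8\right) = -8$)
$D \left(-9\right) 2 = \left(-8\right) \left(-9\right) 2 = 72 \cdot 2 = 144$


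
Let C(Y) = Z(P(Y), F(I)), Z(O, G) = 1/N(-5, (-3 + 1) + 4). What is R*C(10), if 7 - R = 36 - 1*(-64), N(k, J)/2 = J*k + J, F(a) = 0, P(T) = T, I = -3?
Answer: 93/16 ≈ 5.8125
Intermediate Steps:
N(k, J) = 2*J + 2*J*k (N(k, J) = 2*(J*k + J) = 2*(J + J*k) = 2*J + 2*J*k)
R = -93 (R = 7 - (36 - 1*(-64)) = 7 - (36 + 64) = 7 - 1*100 = 7 - 100 = -93)
Z(O, G) = -1/16 (Z(O, G) = 1/(2*((-3 + 1) + 4)*(1 - 5)) = 1/(2*(-2 + 4)*(-4)) = 1/(2*2*(-4)) = 1/(-16) = -1/16)
C(Y) = -1/16
R*C(10) = -93*(-1/16) = 93/16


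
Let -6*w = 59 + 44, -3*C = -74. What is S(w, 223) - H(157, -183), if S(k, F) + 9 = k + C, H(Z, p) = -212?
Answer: 421/2 ≈ 210.50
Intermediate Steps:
C = 74/3 (C = -1/3*(-74) = 74/3 ≈ 24.667)
w = -103/6 (w = -(59 + 44)/6 = -1/6*103 = -103/6 ≈ -17.167)
S(k, F) = 47/3 + k (S(k, F) = -9 + (k + 74/3) = -9 + (74/3 + k) = 47/3 + k)
S(w, 223) - H(157, -183) = (47/3 - 103/6) - 1*(-212) = -3/2 + 212 = 421/2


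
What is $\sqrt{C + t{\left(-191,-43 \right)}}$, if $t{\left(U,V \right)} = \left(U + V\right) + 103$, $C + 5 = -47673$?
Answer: $i \sqrt{47809} \approx 218.65 i$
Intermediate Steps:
$C = -47678$ ($C = -5 - 47673 = -47678$)
$t{\left(U,V \right)} = 103 + U + V$
$\sqrt{C + t{\left(-191,-43 \right)}} = \sqrt{-47678 - 131} = \sqrt{-47809} = i \sqrt{47809}$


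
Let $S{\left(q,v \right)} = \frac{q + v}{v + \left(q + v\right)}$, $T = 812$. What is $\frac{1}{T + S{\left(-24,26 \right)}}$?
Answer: $\frac{14}{11369} \approx 0.0012314$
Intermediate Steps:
$S{\left(q,v \right)} = \frac{q + v}{q + 2 v}$
$\frac{1}{T + S{\left(-24,26 \right)}} = \frac{1}{812 + \frac{-24 + 26}{-24 + 2 \cdot 26}} = \frac{1}{812 + \frac{1}{-24 + 52} \cdot 2} = \frac{1}{812 + \frac{1}{28} \cdot 2} = \frac{1}{812 + \frac{1}{14}} = \frac{1}{\frac{11369}{14}} = \frac{14}{11369}$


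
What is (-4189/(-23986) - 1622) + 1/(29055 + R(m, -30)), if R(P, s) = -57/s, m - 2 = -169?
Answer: -11303454357747/6969588034 ≈ -1621.8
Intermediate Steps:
m = -167 (m = 2 - 169 = -167)
(-4189/(-23986) - 1622) + 1/(29055 + R(m, -30)) = (-4189/(-23986) - 1622) + 1/(29055 - 57/(-30)) = (-4189*(-1/23986) - 1622) + 1/(29055 - 57*(-1/30)) = (4189/23986 - 1622) + 1/(29055 + 19/10) = -38901103/23986 + 1/(290569/10) = -38901103/23986 + 10/290569 = -11303454357747/6969588034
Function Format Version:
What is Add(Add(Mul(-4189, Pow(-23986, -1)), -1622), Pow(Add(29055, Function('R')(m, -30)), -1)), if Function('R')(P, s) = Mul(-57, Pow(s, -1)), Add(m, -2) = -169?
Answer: Rational(-11303454357747, 6969588034) ≈ -1621.8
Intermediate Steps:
m = -167 (m = Add(2, -169) = -167)
Add(Add(Mul(-4189, Pow(-23986, -1)), -1622), Pow(Add(29055, Function('R')(m, -30)), -1)) = Add(Add(Mul(-4189, Pow(-23986, -1)), -1622), Pow(Add(29055, Mul(-57, Pow(-30, -1))), -1)) = Add(Add(Mul(-4189, Rational(-1, 23986)), -1622), Pow(Add(29055, Mul(-57, Rational(-1, 30))), -1)) = Add(Add(Rational(4189, 23986), -1622), Pow(Add(29055, Rational(19, 10)), -1)) = Add(Rational(-38901103, 23986), Pow(Rational(290569, 10), -1)) = Add(Rational(-38901103, 23986), Rational(10, 290569)) = Rational(-11303454357747, 6969588034)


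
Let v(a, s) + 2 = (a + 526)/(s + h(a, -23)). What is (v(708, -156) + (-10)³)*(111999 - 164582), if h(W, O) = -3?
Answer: 8442305816/159 ≈ 5.3096e+7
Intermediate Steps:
v(a, s) = -2 + (526 + a)/(-3 + s) (v(a, s) = -2 + (a + 526)/(s - 3) = -2 + (526 + a)/(-3 + s))
(v(708, -156) + (-10)³)*(111999 - 164582) = ((532 + 708 - 2*(-156))/(-3 - 156) + (-10)³)*(111999 - 164582) = ((532 + 708 + 312)/(-159) - 1000)*(-52583) = (-1/159*1552 - 1000)*(-52583) = (-1552/159 - 1000)*(-52583) = -160552/159*(-52583) = 8442305816/159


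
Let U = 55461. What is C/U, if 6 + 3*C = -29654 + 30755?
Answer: 365/55461 ≈ 0.0065812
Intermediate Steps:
C = 365 (C = -2 + (-29654 + 30755)/3 = -2 + (⅓)*1101 = -2 + 367 = 365)
C/U = 365/55461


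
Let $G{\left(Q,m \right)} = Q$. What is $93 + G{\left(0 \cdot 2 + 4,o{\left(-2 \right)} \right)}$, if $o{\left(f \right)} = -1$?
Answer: $97$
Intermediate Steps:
$93 + G{\left(0 \cdot 2 + 4,o{\left(-2 \right)} \right)} = 93 + \left(0 \cdot 2 + 4\right) = 93 + \left(0 + 4\right) = 93 + 4 = 97$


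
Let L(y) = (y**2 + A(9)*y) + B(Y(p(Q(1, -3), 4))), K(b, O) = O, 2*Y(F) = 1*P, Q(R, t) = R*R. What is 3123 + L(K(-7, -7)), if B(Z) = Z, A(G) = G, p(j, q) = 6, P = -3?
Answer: 6215/2 ≈ 3107.5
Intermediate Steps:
Q(R, t) = R**2
Y(F) = -3/2 (Y(F) = (1*(-3))/2 = (1/2)*(-3) = -3/2)
L(y) = -3/2 + y**2 + 9*y (L(y) = (y**2 + 9*y) - 3/2 = -3/2 + y**2 + 9*y)
3123 + L(K(-7, -7)) = 3123 + (-3/2 + (-7)**2 + 9*(-7)) = 3123 + (-3/2 + 49 - 63) = 3123 - 31/2 = 6215/2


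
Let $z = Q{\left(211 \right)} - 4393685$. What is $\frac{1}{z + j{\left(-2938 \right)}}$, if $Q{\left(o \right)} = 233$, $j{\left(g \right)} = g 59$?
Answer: $- \frac{1}{4566794} \approx -2.1897 \cdot 10^{-7}$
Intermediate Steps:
$j{\left(g \right)} = 59 g$
$z = -4393452$ ($z = 233 - 4393685 = -4393452$)
$\frac{1}{z + j{\left(-2938 \right)}} = \frac{1}{-4393452 + 59 \left(-2938\right)} = \frac{1}{-4393452 - 173342} = \frac{1}{-4566794} = - \frac{1}{4566794}$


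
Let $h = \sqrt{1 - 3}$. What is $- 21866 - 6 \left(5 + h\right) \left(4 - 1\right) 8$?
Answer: $15743520 + 3148704 i \sqrt{2} \approx 1.5744 \cdot 10^{7} + 4.4529 \cdot 10^{6} i$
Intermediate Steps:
$h = i \sqrt{2}$ ($h = \sqrt{-2} = i \sqrt{2} \approx 1.4142 i$)
$- 21866 - 6 \left(5 + h\right) \left(4 - 1\right) 8 = - 21866 - 6 \left(5 + i \sqrt{2}\right) \left(4 - 1\right) 8 = - 21866 - 6 \left(5 + i \sqrt{2}\right) 3 \cdot 8 = - 21866 - 6 \left(15 + 3 i \sqrt{2}\right) 8 = - 21866 \left(-90 - 18 i \sqrt{2}\right) 8 = - 21866 \left(-720 - 144 i \sqrt{2}\right) = 15743520 + 3148704 i \sqrt{2}$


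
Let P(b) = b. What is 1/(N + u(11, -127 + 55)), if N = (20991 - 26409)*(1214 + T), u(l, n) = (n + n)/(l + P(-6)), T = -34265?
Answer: 5/895351446 ≈ 5.5844e-9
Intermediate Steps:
u(l, n) = 2*n/(-6 + l) (u(l, n) = (n + n)/(l - 6) = (2*n)/(-6 + l) = 2*n/(-6 + l))
N = 179070318 (N = (20991 - 26409)*(1214 - 34265) = -5418*(-33051) = 179070318)
1/(N + u(11, -127 + 55)) = 1/(179070318 + 2*(-127 + 55)/(-6 + 11)) = 1/(179070318 + 2*(-72)/5) = 1/(179070318 + 2*(-72)*(1/5)) = 1/(179070318 - 144/5) = 1/(895351446/5) = 5/895351446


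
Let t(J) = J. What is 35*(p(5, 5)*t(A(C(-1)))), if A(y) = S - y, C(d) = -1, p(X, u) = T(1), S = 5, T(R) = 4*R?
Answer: 840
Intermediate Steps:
p(X, u) = 4 (p(X, u) = 4*1 = 4)
A(y) = 5 - y
35*(p(5, 5)*t(A(C(-1)))) = 35*(4*(5 - 1*(-1))) = 35*(4*(5 + 1)) = 35*(4*6) = 35*24 = 840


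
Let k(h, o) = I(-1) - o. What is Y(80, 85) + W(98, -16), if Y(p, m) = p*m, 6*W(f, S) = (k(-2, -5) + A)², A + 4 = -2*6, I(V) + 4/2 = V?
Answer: 20498/3 ≈ 6832.7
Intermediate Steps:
I(V) = -2 + V
A = -16 (A = -4 - 2*6 = -4 - 12 = -16)
k(h, o) = -3 - o (k(h, o) = (-2 - 1) - o = -3 - o)
W(f, S) = 98/3 (W(f, S) = ((-3 - 1*(-5)) - 16)²/6 = ((-3 + 5) - 16)²/6 = (2 - 16)²/6 = (⅙)*(-14)² = (⅙)*196 = 98/3)
Y(p, m) = m*p
Y(80, 85) + W(98, -16) = 85*80 + 98/3 = 6800 + 98/3 = 20498/3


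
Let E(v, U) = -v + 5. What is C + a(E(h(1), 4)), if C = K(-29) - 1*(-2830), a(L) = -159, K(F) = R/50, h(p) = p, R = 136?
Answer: 66843/25 ≈ 2673.7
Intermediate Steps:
E(v, U) = 5 - v
K(F) = 68/25 (K(F) = 136/50 = 136*(1/50) = 68/25)
C = 70818/25 (C = 68/25 - 1*(-2830) = 68/25 + 2830 = 70818/25 ≈ 2832.7)
C + a(E(h(1), 4)) = 70818/25 - 159 = 66843/25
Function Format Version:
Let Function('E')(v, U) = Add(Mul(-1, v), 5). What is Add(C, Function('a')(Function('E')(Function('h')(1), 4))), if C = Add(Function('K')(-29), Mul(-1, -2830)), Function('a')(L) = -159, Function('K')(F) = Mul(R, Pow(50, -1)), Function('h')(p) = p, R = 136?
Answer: Rational(66843, 25) ≈ 2673.7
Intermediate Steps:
Function('E')(v, U) = Add(5, Mul(-1, v))
Function('K')(F) = Rational(68, 25) (Function('K')(F) = Mul(136, Pow(50, -1)) = Mul(136, Rational(1, 50)) = Rational(68, 25))
C = Rational(70818, 25) (C = Add(Rational(68, 25), Mul(-1, -2830)) = Add(Rational(68, 25), 2830) = Rational(70818, 25) ≈ 2832.7)
Add(C, Function('a')(Function('E')(Function('h')(1), 4))) = Add(Rational(70818, 25), -159) = Rational(66843, 25)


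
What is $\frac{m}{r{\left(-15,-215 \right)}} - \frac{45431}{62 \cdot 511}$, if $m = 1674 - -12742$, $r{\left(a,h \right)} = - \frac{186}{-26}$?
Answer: $\frac{191394683}{95046} \approx 2013.7$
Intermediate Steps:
$r{\left(a,h \right)} = \frac{93}{13}$ ($r{\left(a,h \right)} = \left(-186\right) \left(- \frac{1}{26}\right) = \frac{93}{13}$)
$m = 14416$ ($m = 1674 + 12742 = 14416$)
$\frac{m}{r{\left(-15,-215 \right)}} - \frac{45431}{62 \cdot 511} = \frac{14416}{\frac{93}{13}} - \frac{45431}{62 \cdot 511} = 14416 \cdot \frac{13}{93} - \frac{45431}{31682} = \frac{187408}{93} - \frac{45431}{31682} = \frac{191394683}{95046}$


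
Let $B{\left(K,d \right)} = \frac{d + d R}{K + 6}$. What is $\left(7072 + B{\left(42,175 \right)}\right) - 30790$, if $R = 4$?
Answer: $- \frac{1137589}{48} \approx -23700.0$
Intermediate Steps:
$B{\left(K,d \right)} = \frac{5 d}{6 + K}$ ($B{\left(K,d \right)} = \frac{d + d 4}{K + 6} = \frac{d + 4 d}{6 + K} = \frac{5 d}{6 + K}$)
$\left(7072 + B{\left(42,175 \right)}\right) - 30790 = \left(7072 + 5 \cdot 175 \frac{1}{6 + 42}\right) - 30790 = \left(7072 + 5 \cdot 175 \cdot \frac{1}{48}\right) - 30790 = \left(7072 + \frac{875}{48}\right) - 30790 = \frac{340331}{48} - 30790 = - \frac{1137589}{48}$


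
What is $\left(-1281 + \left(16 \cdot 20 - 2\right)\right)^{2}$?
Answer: $927369$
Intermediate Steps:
$\left(-1281 + \left(16 \cdot 20 - 2\right)\right)^{2} = \left(-1281 + \left(320 - 2\right)\right)^{2} = \left(-1281 + 318\right)^{2} = \left(-963\right)^{2} = 927369$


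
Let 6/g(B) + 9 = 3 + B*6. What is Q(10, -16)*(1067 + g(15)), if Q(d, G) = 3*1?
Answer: 44817/14 ≈ 3201.2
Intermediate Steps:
g(B) = 6/(-6 + 6*B) (g(B) = 6/(-9 + (3 + B*6)) = 6/(-9 + (3 + 6*B)) = 6/(-6 + 6*B))
Q(d, G) = 3
Q(10, -16)*(1067 + g(15)) = 3*(1067 + 1/(-1 + 15)) = 3*(1067 + 1/14) = 3*(14939/14) = 44817/14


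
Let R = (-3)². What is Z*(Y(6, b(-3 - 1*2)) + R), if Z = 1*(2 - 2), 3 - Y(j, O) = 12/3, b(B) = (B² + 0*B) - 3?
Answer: 0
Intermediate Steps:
b(B) = -3 + B² (b(B) = (B² + 0) - 3 = B² - 3 = -3 + B²)
R = 9
Y(j, O) = -1 (Y(j, O) = 3 - 12/3 = 3 - 1*4 = 3 - 4 = -1)
Z = 0 (Z = 1*0 = 0)
Z*(Y(6, b(-3 - 1*2)) + R) = 0*(-1 + 9) = 0*8 = 0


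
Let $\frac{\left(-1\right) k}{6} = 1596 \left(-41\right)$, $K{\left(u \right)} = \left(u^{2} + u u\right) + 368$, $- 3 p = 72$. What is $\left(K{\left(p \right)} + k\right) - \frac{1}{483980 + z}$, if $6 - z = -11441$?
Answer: $\frac{195265616071}{495427} \approx 3.9414 \cdot 10^{5}$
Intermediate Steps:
$z = 11447$ ($z = 6 - -11441 = 6 + 11441 = 11447$)
$p = -24$ ($p = \left(- \frac{1}{3}\right) 72 = -24$)
$K{\left(u \right)} = 368 + 2 u^{2}$ ($K{\left(u \right)} = \left(u^{2} + u^{2}\right) + 368 = 2 u^{2} + 368 = 368 + 2 u^{2}$)
$k = 392616$ ($k = - 6 \cdot 1596 \left(-41\right) = \left(-6\right) \left(-65436\right) = 392616$)
$\left(K{\left(p \right)} + k\right) - \frac{1}{483980 + z} = \left(\left(368 + 2 \left(-24\right)^{2}\right) + 392616\right) - \frac{1}{483980 + 11447} = \left(\left(368 + 2 \cdot 576\right) + 392616\right) - \frac{1}{495427} = \left(\left(368 + 1152\right) + 392616\right) - \frac{1}{495427} = \left(1520 + 392616\right) - \frac{1}{495427} = 394136 - \frac{1}{495427} = \frac{195265616071}{495427}$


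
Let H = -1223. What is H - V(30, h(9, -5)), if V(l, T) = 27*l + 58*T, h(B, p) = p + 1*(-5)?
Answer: -1453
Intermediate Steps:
h(B, p) = -5 + p (h(B, p) = p - 5 = -5 + p)
H - V(30, h(9, -5)) = -1223 - (27*30 + 58*(-5 - 5)) = -1223 - (810 + 58*(-10)) = -1223 - (810 - 580) = -1223 - 1*230 = -1223 - 230 = -1453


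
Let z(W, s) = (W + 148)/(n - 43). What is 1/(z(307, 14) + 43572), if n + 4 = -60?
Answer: 107/4661749 ≈ 2.2953e-5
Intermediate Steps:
n = -64 (n = -4 - 60 = -64)
z(W, s) = -148/107 - W/107 (z(W, s) = (W + 148)/(-64 - 43) = (148 + W)/(-107) = (148 + W)*(-1/107) = -148/107 - W/107)
1/(z(307, 14) + 43572) = 1/((-148/107 - 1/107*307) + 43572) = 1/((-148/107 - 307/107) + 43572) = 1/(-455/107 + 43572) = 1/(4661749/107) = 107/4661749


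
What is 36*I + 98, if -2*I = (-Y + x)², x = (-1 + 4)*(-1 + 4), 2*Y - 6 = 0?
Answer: -550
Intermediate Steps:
Y = 3 (Y = 3 + (½)*0 = 3 + 0 = 3)
x = 9 (x = 3*3 = 9)
I = -18 (I = -(-1*3 + 9)²/2 = -(-3 + 9)²/2 = -½*6² = -½*36 = -18)
36*I + 98 = 36*(-18) + 98 = -648 + 98 = -550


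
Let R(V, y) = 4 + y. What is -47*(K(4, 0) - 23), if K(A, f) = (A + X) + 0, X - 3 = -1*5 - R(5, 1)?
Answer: 1222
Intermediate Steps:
X = -7 (X = 3 + (-1*5 - (4 + 1)) = 3 + (-5 - 1*5) = 3 + (-5 - 5) = 3 - 10 = -7)
K(A, f) = -7 + A (K(A, f) = (A - 7) + 0 = (-7 + A) + 0 = -7 + A)
-47*(K(4, 0) - 23) = -47*((-7 + 4) - 23) = -47*(-3 - 23) = -47*(-26) = 1222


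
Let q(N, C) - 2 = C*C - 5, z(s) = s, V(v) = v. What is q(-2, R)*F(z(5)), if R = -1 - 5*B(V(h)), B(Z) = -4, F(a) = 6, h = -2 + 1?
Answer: 2148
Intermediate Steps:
h = -1
R = 19 (R = -1 - 5*(-4) = -1 + 20 = 19)
q(N, C) = -3 + C² (q(N, C) = 2 + (C*C - 5) = 2 + (C² - 5) = 2 + (-5 + C²) = -3 + C²)
q(-2, R)*F(z(5)) = (-3 + 19²)*6 = (-3 + 361)*6 = 358*6 = 2148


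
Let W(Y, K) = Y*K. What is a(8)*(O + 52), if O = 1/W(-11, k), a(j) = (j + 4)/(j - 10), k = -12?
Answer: -6865/22 ≈ -312.05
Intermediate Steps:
W(Y, K) = K*Y
a(j) = (4 + j)/(-10 + j)
O = 1/132 (O = 1/(-12*(-11)) = 1/132 ≈ 0.0075758)
a(8)*(O + 52) = ((4 + 8)/(-10 + 8))*(1/132 + 52) = (12/(-2))*(6865/132) = -½*12*(6865/132) = -6*6865/132 = -6865/22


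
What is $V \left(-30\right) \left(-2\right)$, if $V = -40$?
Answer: $-2400$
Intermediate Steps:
$V \left(-30\right) \left(-2\right) = \left(-40\right) \left(-30\right) \left(-2\right) = 1200 \left(-2\right) = -2400$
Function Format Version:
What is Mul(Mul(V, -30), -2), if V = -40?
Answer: -2400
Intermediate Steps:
Mul(Mul(V, -30), -2) = Mul(Mul(-40, -30), -2) = Mul(1200, -2) = -2400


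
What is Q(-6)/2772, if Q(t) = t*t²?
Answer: -6/77 ≈ -0.077922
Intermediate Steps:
Q(t) = t³
Q(-6)/2772 = (-6)³/2772 = -216*1/2772 = -6/77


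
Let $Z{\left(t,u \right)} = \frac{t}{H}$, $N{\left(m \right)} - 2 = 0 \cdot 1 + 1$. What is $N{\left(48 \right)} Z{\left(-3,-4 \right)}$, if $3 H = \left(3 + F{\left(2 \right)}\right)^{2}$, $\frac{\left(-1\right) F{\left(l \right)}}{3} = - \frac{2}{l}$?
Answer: $- \frac{3}{4} \approx -0.75$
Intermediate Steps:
$F{\left(l \right)} = \frac{6}{l}$ ($F{\left(l \right)} = - 3 \left(- \frac{2}{l}\right) = \frac{6}{l}$)
$H = 12$ ($H = \frac{\left(3 + \frac{6}{2}\right)^{2}}{3} = \frac{\left(3 + 6 \cdot \frac{1}{2}\right)^{2}}{3} = \frac{\left(3 + 3\right)^{2}}{3} = \frac{6^{2}}{3} = \frac{1}{3} \cdot 36 = 12$)
$N{\left(m \right)} = 3$ ($N{\left(m \right)} = 2 + \left(0 \cdot 1 + 1\right) = 2 + \left(0 + 1\right) = 2 + 1 = 3$)
$Z{\left(t,u \right)} = \frac{t}{12}$
$N{\left(48 \right)} Z{\left(-3,-4 \right)} = 3 \cdot \frac{1}{12} \left(-3\right) = 3 \left(- \frac{1}{4}\right) = - \frac{3}{4}$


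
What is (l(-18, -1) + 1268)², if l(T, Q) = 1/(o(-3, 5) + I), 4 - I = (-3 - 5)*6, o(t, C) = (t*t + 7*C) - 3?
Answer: 13906305625/8649 ≈ 1.6079e+6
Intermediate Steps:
o(t, C) = -3 + t² + 7*C (o(t, C) = (t² + 7*C) - 3 = -3 + t² + 7*C)
I = 52 (I = 4 - (-3 - 5)*6 = 4 - (-8)*6 = 4 - 1*(-48) = 4 + 48 = 52)
l(T, Q) = 1/93 (l(T, Q) = 1/((-3 + (-3)² + 7*5) + 52) = 1/((-3 + 9 + 35) + 52) = 1/(41 + 52) = 1/93)
(l(-18, -1) + 1268)² = (1/93 + 1268)² = (117925/93)² = 13906305625/8649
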